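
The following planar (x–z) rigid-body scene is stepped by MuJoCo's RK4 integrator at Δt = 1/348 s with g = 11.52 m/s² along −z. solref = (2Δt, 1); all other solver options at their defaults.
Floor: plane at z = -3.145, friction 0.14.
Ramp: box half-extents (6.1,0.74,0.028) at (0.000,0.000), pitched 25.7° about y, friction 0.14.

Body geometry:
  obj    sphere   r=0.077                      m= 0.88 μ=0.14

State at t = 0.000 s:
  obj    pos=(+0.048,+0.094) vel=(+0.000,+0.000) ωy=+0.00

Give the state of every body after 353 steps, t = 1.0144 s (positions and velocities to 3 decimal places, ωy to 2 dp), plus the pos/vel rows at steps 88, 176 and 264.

State at t = 1.0144 s:
  obj    pos=(+1.702,-0.703) vel=(+3.262,-1.570) ωy=+47.00

Key-timestep trajectory:
   step    t(s)  obj.x    obj.z    obj.vx   obj.vz 
     88  0.2529   +0.151  +0.044  +0.813  -0.391
    176  0.5057   +0.459  -0.104  +1.626  -0.783
    264  0.7586   +0.973  -0.352  +2.439  -1.174


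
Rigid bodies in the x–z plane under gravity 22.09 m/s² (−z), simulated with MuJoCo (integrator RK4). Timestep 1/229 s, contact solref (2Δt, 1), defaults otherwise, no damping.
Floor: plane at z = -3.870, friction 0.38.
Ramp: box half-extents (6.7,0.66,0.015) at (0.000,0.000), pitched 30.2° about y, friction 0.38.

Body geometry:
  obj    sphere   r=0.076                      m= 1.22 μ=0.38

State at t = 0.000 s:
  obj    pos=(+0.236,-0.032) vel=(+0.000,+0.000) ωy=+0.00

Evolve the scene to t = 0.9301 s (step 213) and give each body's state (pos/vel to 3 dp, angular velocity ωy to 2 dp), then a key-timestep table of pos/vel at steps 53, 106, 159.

State at t = 0.9301 s:
  obj    pos=(+3.204,-1.759) vel=(+6.380,-3.714) ωy=+97.12

Key-timestep trajectory:
   step    t(s)  obj.x    obj.z    obj.vx   obj.vz 
     53  0.2314   +0.420  -0.139  +1.588  -0.924
    106  0.4629   +0.971  -0.460  +3.175  -1.848
    159  0.6943   +1.890  -0.995  +4.763  -2.772


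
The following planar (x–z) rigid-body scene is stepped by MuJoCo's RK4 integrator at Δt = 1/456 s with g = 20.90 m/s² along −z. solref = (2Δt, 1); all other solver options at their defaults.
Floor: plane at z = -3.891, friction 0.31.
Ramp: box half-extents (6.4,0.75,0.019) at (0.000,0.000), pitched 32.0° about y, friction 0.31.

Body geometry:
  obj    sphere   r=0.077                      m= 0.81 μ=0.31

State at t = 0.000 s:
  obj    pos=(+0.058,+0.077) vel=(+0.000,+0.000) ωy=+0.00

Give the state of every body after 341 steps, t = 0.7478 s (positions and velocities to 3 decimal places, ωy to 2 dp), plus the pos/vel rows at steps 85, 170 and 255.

State at t = 0.7478 s:
  obj    pos=(+1.934,-1.095) vel=(+5.017,-3.135) ωy=+76.82

Key-timestep trajectory:
   step    t(s)  obj.x    obj.z    obj.vx   obj.vz 
     85  0.1864   +0.175  +0.004  +1.251  -0.782
    170  0.3728   +0.524  -0.214  +2.501  -1.563
    255  0.5592   +1.107  -0.579  +3.752  -2.344


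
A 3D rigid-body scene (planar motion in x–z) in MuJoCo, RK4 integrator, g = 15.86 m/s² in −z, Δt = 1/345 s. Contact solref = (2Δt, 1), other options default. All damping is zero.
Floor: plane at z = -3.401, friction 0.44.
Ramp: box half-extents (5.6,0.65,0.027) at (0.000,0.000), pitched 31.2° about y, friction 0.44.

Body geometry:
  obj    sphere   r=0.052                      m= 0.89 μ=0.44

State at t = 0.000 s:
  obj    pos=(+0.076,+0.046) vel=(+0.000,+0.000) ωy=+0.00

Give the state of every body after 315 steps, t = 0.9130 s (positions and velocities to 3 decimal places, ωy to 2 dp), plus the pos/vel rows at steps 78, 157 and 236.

State at t = 0.9130 s:
  obj    pos=(+2.169,-1.221) vel=(+4.583,-2.776) ωy=+103.03

Key-timestep trajectory:
   step    t(s)  obj.x    obj.z    obj.vx   obj.vz 
     78  0.2261   +0.204  -0.031  +1.135  -0.687
    157  0.4551   +0.596  -0.269  +2.284  -1.383
    236  0.6841   +1.251  -0.665  +3.434  -2.080


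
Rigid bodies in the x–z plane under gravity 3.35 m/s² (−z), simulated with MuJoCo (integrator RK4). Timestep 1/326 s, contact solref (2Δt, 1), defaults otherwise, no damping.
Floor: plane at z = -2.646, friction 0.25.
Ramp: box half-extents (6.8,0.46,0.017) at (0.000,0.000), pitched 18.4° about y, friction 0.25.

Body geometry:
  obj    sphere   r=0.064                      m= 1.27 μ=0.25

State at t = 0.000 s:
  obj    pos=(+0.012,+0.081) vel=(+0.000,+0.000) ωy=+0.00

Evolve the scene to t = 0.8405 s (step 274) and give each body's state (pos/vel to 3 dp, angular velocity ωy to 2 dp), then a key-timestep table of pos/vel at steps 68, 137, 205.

State at t = 0.8405 s:
  obj    pos=(+0.265,-0.003) vel=(+0.602,-0.200) ωy=+9.92

Key-timestep trajectory:
   step    t(s)  obj.x    obj.z    obj.vx   obj.vz 
     68  0.2086   +0.028  +0.076  +0.150  -0.050
    137  0.4202   +0.075  +0.060  +0.301  -0.100
    205  0.6288   +0.154  +0.034  +0.451  -0.150


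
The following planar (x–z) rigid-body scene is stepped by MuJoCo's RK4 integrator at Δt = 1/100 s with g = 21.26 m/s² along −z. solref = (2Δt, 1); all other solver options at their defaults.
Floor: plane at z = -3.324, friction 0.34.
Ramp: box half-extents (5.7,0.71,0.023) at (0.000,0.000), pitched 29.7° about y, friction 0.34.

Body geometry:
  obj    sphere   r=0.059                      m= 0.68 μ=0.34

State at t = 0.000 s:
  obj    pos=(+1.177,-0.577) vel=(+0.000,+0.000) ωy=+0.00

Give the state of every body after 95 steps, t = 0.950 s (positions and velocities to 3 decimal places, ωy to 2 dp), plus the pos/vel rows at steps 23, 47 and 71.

State at t = 0.950 s:
  obj    pos=(+4.126,-2.259) vel=(+6.208,-3.541) ωy=+121.13

Key-timestep trajectory:
   step    t(s)  obj.x    obj.z    obj.vx   obj.vz 
     23  0.2300   +1.350  -0.676  +1.504  -0.858
     47  0.4700   +1.899  -0.989  +3.072  -1.752
     71  0.7100   +2.824  -1.517  +4.640  -2.647


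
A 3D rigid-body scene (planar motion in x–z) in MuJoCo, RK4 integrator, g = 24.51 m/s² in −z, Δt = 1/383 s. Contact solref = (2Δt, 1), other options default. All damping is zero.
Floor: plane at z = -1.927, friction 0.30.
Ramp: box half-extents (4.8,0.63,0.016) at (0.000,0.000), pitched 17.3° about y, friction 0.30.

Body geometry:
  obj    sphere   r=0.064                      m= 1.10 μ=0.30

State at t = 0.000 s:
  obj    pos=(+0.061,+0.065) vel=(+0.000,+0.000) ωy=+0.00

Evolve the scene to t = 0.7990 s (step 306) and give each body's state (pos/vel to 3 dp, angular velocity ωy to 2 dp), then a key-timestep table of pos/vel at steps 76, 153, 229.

State at t = 0.7990 s:
  obj    pos=(+1.648,-0.429) vel=(+3.971,-1.237) ωy=+64.99

Key-timestep trajectory:
   step    t(s)  obj.x    obj.z    obj.vx   obj.vz 
     76  0.1984   +0.159  +0.034  +0.986  -0.307
    153  0.3995   +0.458  -0.059  +1.986  -0.619
    229  0.5979   +0.950  -0.212  +2.972  -0.926


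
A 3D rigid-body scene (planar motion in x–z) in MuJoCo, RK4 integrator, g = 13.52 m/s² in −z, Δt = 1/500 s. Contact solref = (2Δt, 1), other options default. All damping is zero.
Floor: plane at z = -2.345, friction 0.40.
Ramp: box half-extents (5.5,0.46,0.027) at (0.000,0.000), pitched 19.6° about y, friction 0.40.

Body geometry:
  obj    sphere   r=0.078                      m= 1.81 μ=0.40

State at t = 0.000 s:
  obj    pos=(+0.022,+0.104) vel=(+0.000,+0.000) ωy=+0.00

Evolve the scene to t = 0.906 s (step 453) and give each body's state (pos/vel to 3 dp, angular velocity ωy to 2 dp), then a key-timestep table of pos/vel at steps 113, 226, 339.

State at t = 0.906 s:
  obj    pos=(+1.275,-0.342) vel=(+2.765,-0.985) ωy=+37.63

Key-timestep trajectory:
   step    t(s)  obj.x    obj.z    obj.vx   obj.vz 
    113  0.2260   +0.100  +0.076  +0.690  -0.246
    226  0.4520   +0.334  -0.007  +1.379  -0.491
    339  0.6780   +0.723  -0.146  +2.069  -0.737


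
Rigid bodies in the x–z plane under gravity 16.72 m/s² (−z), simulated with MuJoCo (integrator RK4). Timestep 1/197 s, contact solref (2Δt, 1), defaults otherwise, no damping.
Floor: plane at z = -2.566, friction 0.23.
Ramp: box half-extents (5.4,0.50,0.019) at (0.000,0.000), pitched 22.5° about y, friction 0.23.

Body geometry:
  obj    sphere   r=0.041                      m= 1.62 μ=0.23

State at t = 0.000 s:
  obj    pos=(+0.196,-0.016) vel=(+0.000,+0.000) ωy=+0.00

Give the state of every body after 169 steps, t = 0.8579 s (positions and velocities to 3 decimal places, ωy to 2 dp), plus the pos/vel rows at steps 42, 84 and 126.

State at t = 0.8579 s:
  obj    pos=(+1.750,-0.660) vel=(+3.622,-1.500) ωy=+95.61

Key-timestep trajectory:
   step    t(s)  obj.x    obj.z    obj.vx   obj.vz 
     42  0.2132   +0.292  -0.056  +0.900  -0.373
     84  0.4264   +0.580  -0.175  +1.800  -0.746
    126  0.6396   +1.060  -0.374  +2.701  -1.119


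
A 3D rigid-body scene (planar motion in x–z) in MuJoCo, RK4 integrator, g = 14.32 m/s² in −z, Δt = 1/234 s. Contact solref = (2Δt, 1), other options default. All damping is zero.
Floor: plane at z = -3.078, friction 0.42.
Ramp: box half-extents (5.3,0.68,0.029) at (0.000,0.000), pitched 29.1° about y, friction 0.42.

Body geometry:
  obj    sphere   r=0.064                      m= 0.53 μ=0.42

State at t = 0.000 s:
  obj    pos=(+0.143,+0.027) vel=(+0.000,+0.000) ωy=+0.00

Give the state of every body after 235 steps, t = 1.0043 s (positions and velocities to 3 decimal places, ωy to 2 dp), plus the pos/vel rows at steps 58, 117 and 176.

State at t = 1.0043 s:
  obj    pos=(+2.335,-1.193) vel=(+4.365,-2.430) ωy=+78.05

Key-timestep trajectory:
   step    t(s)  obj.x    obj.z    obj.vx   obj.vz 
     58  0.2479   +0.277  -0.048  +1.078  -0.600
    117  0.5000   +0.686  -0.276  +2.173  -1.210
    176  0.7521   +1.373  -0.658  +3.269  -1.820


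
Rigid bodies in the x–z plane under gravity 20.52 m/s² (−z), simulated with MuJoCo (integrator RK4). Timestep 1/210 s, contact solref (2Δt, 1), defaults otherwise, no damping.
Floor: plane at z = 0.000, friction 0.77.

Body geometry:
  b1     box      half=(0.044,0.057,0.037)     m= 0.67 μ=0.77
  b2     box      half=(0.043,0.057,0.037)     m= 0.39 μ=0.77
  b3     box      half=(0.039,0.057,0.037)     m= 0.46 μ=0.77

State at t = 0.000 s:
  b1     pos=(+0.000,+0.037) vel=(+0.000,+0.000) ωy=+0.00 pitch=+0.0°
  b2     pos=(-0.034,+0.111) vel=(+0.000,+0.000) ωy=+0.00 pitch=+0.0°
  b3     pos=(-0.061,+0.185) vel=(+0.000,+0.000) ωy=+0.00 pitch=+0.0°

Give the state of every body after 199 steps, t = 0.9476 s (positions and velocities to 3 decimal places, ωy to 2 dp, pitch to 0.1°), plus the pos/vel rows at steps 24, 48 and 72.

State at t = 0.9476 s:
  b1     pos=(+0.000,+0.037) vel=(+0.000,+0.000) ωy=+0.00 pitch=+0.0°
  b2     pos=(-0.085,+0.043) vel=(+0.000,+0.000) ωy=+0.00 pitch=-90.0°
  b3     pos=(-0.188,+0.039) vel=(+0.000,+0.000) ωy=+0.00 pitch=-90.0°

Key-timestep trajectory:
   step    t(s)  b1.x    b1.z    b1.vx   b1.vz   b2.x    b2.z    b2.vx   b2.vz   b3.x    b3.z    b3.vx   b3.vz 
     24  0.1143   +0.000  +0.037  +0.001  +0.000   -0.038  +0.112  -0.078  +0.013   -0.072  +0.182  -0.225  -0.058
     48  0.2286   +0.000  +0.037  +0.001  +0.000   -0.059  +0.109  -0.349  -0.164   -0.127  +0.149  -0.755  -0.814
     72  0.3429   +0.000  +0.037  +0.000  +0.000   -0.088  +0.044  +0.327  -0.129   -0.188  +0.038  +0.008  +0.068


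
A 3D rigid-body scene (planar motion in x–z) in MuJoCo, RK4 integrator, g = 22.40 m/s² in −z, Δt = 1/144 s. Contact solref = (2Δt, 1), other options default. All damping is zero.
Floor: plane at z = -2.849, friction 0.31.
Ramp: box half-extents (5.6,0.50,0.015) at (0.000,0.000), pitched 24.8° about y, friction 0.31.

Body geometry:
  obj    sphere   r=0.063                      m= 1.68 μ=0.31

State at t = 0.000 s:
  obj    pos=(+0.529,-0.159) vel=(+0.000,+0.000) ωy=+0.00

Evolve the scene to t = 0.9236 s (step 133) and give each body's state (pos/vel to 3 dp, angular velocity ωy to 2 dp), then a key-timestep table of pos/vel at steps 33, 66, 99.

State at t = 0.9236 s:
  obj    pos=(+3.128,-1.359) vel=(+5.627,-2.600) ωy=+98.37

Key-timestep trajectory:
   step    t(s)  obj.x    obj.z    obj.vx   obj.vz 
     33  0.2292   +0.689  -0.233  +1.396  -0.645
     66  0.4583   +1.169  -0.454  +2.792  -1.290
     99  0.6875   +1.969  -0.824  +4.188  -1.935


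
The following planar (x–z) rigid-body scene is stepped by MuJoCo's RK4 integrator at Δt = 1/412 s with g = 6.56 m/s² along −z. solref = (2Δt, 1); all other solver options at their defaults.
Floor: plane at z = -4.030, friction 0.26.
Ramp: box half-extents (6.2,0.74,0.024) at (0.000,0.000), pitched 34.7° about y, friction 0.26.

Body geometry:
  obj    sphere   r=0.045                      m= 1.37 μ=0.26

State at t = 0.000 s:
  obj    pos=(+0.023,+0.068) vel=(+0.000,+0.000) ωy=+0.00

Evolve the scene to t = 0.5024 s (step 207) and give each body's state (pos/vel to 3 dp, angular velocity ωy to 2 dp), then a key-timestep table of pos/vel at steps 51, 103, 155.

State at t = 0.5024 s:
  obj    pos=(+0.300,-0.124) vel=(+1.102,-0.763) ωy=+29.77

Key-timestep trajectory:
   step    t(s)  obj.x    obj.z    obj.vx   obj.vz 
     51  0.1238   +0.040  +0.056  +0.272  -0.188
    103  0.2500   +0.092  +0.021  +0.548  -0.380
    155  0.3762   +0.178  -0.039  +0.825  -0.571


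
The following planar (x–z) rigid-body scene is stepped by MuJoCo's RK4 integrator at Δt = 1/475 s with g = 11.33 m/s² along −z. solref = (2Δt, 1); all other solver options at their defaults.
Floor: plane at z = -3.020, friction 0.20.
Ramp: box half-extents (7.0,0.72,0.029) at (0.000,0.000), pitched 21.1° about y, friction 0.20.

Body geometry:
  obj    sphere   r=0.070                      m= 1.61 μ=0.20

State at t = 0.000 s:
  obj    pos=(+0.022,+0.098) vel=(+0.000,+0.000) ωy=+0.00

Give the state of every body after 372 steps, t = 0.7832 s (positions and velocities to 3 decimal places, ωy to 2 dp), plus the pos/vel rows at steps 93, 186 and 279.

State at t = 0.7832 s:
  obj    pos=(+0.856,-0.224) vel=(+2.129,-0.821) ωy=+32.59

Key-timestep trajectory:
   step    t(s)  obj.x    obj.z    obj.vx   obj.vz 
     93  0.1958   +0.074  +0.078  +0.532  -0.205
    186  0.3916   +0.230  +0.017  +1.064  -0.411
    279  0.5874   +0.491  -0.083  +1.597  -0.616


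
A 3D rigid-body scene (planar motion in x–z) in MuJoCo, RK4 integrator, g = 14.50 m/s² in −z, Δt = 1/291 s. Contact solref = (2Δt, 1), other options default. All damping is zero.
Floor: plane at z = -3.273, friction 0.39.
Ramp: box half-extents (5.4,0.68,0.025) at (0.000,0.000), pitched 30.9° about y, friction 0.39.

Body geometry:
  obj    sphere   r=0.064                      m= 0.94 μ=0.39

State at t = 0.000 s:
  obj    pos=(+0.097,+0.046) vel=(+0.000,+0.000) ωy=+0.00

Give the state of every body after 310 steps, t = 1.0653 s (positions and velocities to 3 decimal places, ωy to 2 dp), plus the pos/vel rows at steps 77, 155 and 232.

State at t = 1.0653 s:
  obj    pos=(+2.687,-1.504) vel=(+4.862,-2.910) ωy=+88.52

Key-timestep trajectory:
   step    t(s)  obj.x    obj.z    obj.vx   obj.vz 
     77  0.2646   +0.257  -0.050  +1.208  -0.723
    155  0.5326   +0.744  -0.342  +2.431  -1.455
    232  0.7973   +1.547  -0.822  +3.639  -2.178


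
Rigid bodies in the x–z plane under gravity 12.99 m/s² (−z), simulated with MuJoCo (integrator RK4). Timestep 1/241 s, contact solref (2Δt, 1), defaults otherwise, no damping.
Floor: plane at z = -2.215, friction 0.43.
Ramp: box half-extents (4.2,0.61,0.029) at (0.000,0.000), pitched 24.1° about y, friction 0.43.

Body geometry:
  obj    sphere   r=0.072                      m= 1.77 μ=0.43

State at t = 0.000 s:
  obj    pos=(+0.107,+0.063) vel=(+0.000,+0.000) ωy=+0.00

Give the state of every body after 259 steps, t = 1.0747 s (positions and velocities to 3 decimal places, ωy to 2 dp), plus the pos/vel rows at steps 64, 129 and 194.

State at t = 1.0747 s:
  obj    pos=(+2.104,-0.831) vel=(+3.717,-1.663) ωy=+56.54

Key-timestep trajectory:
   step    t(s)  obj.x    obj.z    obj.vx   obj.vz 
     64  0.2656   +0.229  +0.008  +0.919  -0.411
    129  0.5353   +0.602  -0.159  +1.851  -0.828
    194  0.8050   +1.228  -0.438  +2.784  -1.245


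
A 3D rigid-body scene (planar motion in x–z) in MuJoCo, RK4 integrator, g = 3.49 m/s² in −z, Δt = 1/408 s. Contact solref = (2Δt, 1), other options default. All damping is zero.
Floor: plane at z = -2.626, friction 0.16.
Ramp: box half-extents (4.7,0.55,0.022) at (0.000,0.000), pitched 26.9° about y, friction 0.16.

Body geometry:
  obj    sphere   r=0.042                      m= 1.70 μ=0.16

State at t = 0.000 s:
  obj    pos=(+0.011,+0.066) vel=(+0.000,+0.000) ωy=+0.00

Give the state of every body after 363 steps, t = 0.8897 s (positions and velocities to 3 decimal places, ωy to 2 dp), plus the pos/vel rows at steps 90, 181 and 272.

State at t = 0.8897 s:
  obj    pos=(+0.409,-0.136) vel=(+0.895,-0.454) ωy=+23.89

Key-timestep trajectory:
   step    t(s)  obj.x    obj.z    obj.vx   obj.vz 
     90  0.2206   +0.036  +0.054  +0.222  -0.113
    181  0.4436   +0.110  +0.016  +0.446  -0.226
    272  0.6667   +0.235  -0.047  +0.671  -0.340


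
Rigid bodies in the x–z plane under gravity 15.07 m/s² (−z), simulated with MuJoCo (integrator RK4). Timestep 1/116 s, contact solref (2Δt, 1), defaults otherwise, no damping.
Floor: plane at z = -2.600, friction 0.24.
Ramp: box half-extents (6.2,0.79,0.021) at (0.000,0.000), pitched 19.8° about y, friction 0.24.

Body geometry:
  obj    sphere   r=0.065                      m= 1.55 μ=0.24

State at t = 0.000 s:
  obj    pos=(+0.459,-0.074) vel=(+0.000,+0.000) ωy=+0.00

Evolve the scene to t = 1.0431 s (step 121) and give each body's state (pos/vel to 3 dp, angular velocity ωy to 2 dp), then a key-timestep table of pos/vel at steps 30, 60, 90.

State at t = 1.0431 s:
  obj    pos=(+2.326,-0.746) vel=(+3.579,-1.288) ωy=+58.50

Key-timestep trajectory:
   step    t(s)  obj.x    obj.z    obj.vx   obj.vz 
     30  0.2586   +0.574  -0.115  +0.888  -0.320
     60  0.5172   +0.918  -0.239  +1.775  -0.639
     90  0.7759   +1.492  -0.446  +2.662  -0.958


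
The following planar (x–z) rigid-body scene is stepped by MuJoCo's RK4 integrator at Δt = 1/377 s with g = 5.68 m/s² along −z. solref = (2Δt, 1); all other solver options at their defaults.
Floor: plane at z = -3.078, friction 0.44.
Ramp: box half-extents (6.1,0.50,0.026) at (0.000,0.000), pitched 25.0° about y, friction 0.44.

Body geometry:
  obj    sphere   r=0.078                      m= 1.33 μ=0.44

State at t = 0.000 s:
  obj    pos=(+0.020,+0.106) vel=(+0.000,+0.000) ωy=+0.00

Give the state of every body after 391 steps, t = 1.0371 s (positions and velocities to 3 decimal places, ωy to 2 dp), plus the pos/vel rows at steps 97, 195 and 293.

State at t = 1.0371 s:
  obj    pos=(+0.856,-0.284) vel=(+1.612,-0.752) ωy=+22.80

Key-timestep trajectory:
   step    t(s)  obj.x    obj.z    obj.vx   obj.vz 
     97  0.2573   +0.071  +0.081  +0.400  -0.186
    195  0.5172   +0.228  +0.009  +0.804  -0.375
    293  0.7772   +0.489  -0.113  +1.208  -0.563


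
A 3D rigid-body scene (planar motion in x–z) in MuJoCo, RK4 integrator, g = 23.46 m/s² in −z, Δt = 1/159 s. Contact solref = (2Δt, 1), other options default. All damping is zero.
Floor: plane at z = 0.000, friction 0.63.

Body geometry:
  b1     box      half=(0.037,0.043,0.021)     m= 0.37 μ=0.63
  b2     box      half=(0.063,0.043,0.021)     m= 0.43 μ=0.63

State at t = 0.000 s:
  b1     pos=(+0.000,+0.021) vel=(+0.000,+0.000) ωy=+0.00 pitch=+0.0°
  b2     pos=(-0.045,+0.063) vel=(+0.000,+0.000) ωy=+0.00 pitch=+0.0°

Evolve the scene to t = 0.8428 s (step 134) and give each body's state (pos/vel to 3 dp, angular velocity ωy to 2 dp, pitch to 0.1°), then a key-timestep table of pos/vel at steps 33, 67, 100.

State at t = 0.8428 s:
  b1     pos=(+0.001,+0.021) vel=(+0.001,+0.000) ωy=+0.00 pitch=+0.0°
  b2     pos=(-0.055,+0.054) vel=(-0.001,-0.001) ωy=+0.04 pitch=-36.2°

Key-timestep trajectory:
   step    t(s)  b1.x    b1.z    b1.vx   b1.vz   b2.x    b2.z    b2.vx   b2.vz 
     33  0.2075   +0.000  +0.021  +0.002  +0.000   -0.054  +0.055  -0.002  +0.010
     67  0.4214   +0.000  +0.021  +0.001  +0.000   -0.054  +0.055  -0.001  -0.002
    100  0.6289   +0.001  +0.021  +0.001  +0.000   -0.055  +0.054  -0.001  -0.001


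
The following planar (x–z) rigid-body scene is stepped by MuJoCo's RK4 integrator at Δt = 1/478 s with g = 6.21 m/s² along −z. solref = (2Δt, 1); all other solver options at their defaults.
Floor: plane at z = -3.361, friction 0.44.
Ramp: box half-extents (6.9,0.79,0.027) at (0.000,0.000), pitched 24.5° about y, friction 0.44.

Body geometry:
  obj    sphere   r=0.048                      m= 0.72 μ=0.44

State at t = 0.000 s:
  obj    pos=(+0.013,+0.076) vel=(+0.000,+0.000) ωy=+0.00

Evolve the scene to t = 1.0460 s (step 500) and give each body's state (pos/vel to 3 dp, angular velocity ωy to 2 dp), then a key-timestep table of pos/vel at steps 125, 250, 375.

State at t = 1.0460 s:
  obj    pos=(+0.929,-0.341) vel=(+1.751,-0.798) ωy=+40.08

Key-timestep trajectory:
   step    t(s)  obj.x    obj.z    obj.vx   obj.vz 
    125  0.2615   +0.070  +0.050  +0.438  -0.199
    250  0.5230   +0.242  -0.028  +0.875  -0.399
    375  0.7845   +0.528  -0.158  +1.313  -0.598


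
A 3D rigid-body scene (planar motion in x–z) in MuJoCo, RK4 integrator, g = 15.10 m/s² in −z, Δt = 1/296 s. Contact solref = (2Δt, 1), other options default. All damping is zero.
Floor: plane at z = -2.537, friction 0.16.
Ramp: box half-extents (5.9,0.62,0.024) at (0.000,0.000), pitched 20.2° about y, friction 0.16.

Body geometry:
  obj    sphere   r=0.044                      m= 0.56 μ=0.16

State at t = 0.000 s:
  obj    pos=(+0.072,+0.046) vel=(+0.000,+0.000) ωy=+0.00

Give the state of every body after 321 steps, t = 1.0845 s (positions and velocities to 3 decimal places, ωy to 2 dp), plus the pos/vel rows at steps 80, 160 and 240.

State at t = 1.0845 s:
  obj    pos=(+2.127,-0.710) vel=(+3.791,-1.395) ωy=+91.78

Key-timestep trajectory:
   step    t(s)  obj.x    obj.z    obj.vx   obj.vz 
     80  0.2703   +0.200  -0.001  +0.945  -0.348
    160  0.5405   +0.583  -0.142  +1.890  -0.695
    240  0.8108   +1.221  -0.377  +2.834  -1.043


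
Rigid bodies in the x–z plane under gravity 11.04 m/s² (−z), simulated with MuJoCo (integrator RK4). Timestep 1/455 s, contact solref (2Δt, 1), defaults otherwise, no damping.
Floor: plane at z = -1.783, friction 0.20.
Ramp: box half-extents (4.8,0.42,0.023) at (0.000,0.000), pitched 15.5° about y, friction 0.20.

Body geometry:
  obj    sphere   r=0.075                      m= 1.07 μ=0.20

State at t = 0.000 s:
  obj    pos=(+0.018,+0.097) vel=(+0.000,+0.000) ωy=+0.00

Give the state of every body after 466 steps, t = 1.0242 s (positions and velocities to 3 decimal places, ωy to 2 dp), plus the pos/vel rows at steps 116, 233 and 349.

State at t = 1.0242 s:
  obj    pos=(+1.083,-0.199) vel=(+2.080,-0.577) ωy=+28.78

Key-timestep trajectory:
   step    t(s)  obj.x    obj.z    obj.vx   obj.vz 
    116  0.2549   +0.084  +0.078  +0.518  -0.144
    233  0.5121   +0.284  +0.023  +1.040  -0.288
    349  0.7670   +0.615  -0.069  +1.558  -0.432


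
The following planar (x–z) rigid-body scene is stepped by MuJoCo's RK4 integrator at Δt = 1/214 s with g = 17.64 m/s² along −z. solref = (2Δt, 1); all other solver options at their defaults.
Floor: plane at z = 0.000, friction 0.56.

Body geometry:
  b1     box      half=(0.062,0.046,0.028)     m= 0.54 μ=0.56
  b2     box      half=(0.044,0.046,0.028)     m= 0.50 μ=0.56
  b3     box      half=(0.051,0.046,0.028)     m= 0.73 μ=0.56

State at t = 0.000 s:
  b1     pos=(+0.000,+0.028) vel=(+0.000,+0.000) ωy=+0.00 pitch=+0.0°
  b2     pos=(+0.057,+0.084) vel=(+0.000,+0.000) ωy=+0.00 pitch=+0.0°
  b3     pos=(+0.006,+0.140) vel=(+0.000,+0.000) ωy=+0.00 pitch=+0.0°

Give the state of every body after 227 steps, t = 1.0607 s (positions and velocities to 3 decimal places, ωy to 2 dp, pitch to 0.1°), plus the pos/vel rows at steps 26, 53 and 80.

State at t = 1.0607 s:
  b1     pos=(+0.000,+0.028) vel=(+0.000,+0.000) ωy=+0.00 pitch=+0.0°
  b2     pos=(+0.057,+0.084) vel=(+0.000,+0.000) ωy=+0.00 pitch=+0.0°
  b3     pos=(-0.131,+0.028) vel=(+0.000,+0.000) ωy=+0.00 pitch=+180.0°

Key-timestep trajectory:
   step    t(s)  b1.x    b1.z    b1.vx   b1.vz   b2.x    b2.z    b2.vx   b2.vz   b3.x    b3.z    b3.vx   b3.vz 
     26  0.1215   +0.000  +0.028  +0.000  +0.000   +0.057  +0.084  +0.001  +0.000   -0.009  +0.131  -0.258  -0.278
     53  0.2477   +0.000  +0.028  +0.000  +0.000   +0.057  +0.084  +0.000  +0.000   -0.058  +0.110  -0.338  +0.040
     80  0.3738   +0.000  +0.028  +0.000  +0.000   +0.057  +0.084  +0.000  +0.000   -0.112  +0.076  -0.527  -0.975


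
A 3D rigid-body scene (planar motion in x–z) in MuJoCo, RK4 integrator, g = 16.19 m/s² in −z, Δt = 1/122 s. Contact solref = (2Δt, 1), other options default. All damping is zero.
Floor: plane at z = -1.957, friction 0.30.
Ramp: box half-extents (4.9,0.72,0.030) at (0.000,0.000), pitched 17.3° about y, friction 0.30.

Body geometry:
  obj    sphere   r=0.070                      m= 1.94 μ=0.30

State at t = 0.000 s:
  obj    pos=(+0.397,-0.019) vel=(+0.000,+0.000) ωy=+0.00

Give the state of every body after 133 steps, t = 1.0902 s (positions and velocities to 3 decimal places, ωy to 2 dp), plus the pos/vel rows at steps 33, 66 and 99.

State at t = 1.0902 s:
  obj    pos=(+2.348,-0.627) vel=(+3.579,-1.115) ωy=+53.55

Key-timestep trajectory:
   step    t(s)  obj.x    obj.z    obj.vx   obj.vz 
     33  0.2705   +0.517  -0.056  +0.888  -0.277
     66  0.5410   +0.878  -0.169  +1.776  -0.553
     99  0.8115   +1.478  -0.356  +2.664  -0.830


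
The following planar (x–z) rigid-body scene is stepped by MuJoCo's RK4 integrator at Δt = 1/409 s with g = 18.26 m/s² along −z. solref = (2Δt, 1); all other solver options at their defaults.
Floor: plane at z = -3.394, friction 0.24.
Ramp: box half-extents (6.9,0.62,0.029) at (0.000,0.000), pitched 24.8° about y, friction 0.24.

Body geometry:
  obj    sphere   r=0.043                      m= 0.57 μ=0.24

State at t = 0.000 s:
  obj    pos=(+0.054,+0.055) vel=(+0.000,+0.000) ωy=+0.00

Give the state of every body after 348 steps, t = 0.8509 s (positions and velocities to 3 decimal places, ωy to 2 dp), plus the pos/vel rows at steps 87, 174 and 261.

State at t = 0.8509 s:
  obj    pos=(+1.852,-0.776) vel=(+4.226,-1.953) ωy=+108.24

Key-timestep trajectory:
   step    t(s)  obj.x    obj.z    obj.vx   obj.vz 
     87  0.2127   +0.166  +0.002  +1.057  -0.488
    174  0.4254   +0.503  -0.153  +2.113  -0.976
    261  0.6381   +1.065  -0.413  +3.169  -1.464


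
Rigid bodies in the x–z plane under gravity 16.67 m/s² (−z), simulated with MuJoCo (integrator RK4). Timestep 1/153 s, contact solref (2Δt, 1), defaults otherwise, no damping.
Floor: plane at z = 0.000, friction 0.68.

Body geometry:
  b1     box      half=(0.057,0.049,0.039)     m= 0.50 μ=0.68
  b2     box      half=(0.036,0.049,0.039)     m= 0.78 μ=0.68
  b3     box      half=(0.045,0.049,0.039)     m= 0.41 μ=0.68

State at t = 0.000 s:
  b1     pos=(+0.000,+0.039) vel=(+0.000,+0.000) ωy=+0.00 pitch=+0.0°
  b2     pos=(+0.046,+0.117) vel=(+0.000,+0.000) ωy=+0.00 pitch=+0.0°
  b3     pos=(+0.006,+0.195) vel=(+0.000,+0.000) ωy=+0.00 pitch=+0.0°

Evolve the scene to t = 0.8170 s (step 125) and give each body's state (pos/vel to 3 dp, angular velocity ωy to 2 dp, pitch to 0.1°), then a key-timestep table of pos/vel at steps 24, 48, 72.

State at t = 0.8170 s:
  b1     pos=(+0.000,+0.039) vel=(+0.000,+0.000) ωy=+0.00 pitch=+0.0°
  b2     pos=(+0.046,+0.117) vel=(+0.000,+0.000) ωy=+0.00 pitch=+0.1°
  b3     pos=(-0.042,+0.123) vel=(+0.000,+0.000) ωy=+0.00 pitch=-90.0°

Key-timestep trajectory:
   step    t(s)  b1.x    b1.z    b1.vx   b1.vz   b2.x    b2.z    b2.vx   b2.vz   b3.x    b3.z    b3.vx   b3.vz 
     24  0.1569   +0.000  +0.039  +0.001  +0.000   +0.046  +0.117  +0.002  +0.000   -0.012  +0.188  -0.293  -0.188
     48  0.3137   +0.000  +0.039  +0.000  +0.000   +0.046  +0.117  +0.001  +0.000   -0.048  +0.124  -0.001  +0.039
     72  0.4706   +0.000  +0.039  +0.000  +0.000   +0.046  +0.117  +0.000  +0.000   -0.042  +0.123  +0.001  +0.002


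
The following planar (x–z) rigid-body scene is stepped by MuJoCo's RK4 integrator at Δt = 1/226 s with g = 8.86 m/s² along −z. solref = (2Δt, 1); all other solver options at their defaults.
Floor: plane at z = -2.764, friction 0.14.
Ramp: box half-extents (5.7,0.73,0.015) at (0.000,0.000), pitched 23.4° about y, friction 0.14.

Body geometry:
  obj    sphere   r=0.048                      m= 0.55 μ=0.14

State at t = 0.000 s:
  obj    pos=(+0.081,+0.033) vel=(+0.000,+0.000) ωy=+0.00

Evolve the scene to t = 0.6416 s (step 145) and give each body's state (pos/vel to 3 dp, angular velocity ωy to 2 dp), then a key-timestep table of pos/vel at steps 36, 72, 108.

State at t = 0.6416 s:
  obj    pos=(+0.556,-0.172) vel=(+1.480,-0.640) ωy=+33.58

Key-timestep trajectory:
   step    t(s)  obj.x    obj.z    obj.vx   obj.vz 
     36  0.1593   +0.111  +0.021  +0.368  -0.159
     72  0.3186   +0.198  -0.017  +0.735  -0.318
    108  0.4779   +0.345  -0.081  +1.102  -0.477


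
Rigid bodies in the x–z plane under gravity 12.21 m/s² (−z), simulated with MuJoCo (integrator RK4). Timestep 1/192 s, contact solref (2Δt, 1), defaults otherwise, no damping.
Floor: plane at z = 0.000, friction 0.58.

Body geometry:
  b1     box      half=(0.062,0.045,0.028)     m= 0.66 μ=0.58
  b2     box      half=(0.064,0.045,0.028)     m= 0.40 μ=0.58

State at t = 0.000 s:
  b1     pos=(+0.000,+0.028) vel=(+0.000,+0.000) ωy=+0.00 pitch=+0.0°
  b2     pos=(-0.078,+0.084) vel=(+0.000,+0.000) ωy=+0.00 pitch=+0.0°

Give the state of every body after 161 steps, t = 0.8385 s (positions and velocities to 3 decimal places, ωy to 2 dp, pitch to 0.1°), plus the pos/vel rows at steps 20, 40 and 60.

State at t = 0.8385 s:
  b1     pos=(+0.000,+0.028) vel=(+0.000,+0.000) ωy=+0.00 pitch=+0.0°
  b2     pos=(-0.093,+0.065) vel=(+0.000,+0.000) ωy=+0.01 pitch=-44.7°

Key-timestep trajectory:
   step    t(s)  b1.x    b1.z    b1.vx   b1.vz   b2.x    b2.z    b2.vx   b2.vz 
     20  0.1042   +0.000  +0.028  +0.000  +0.000   -0.089  +0.074  -0.183  -0.247
     40  0.2083   +0.000  +0.028  +0.000  +0.000   -0.101  +0.068  -0.018  +0.008
     60  0.3125   +0.000  +0.028  +0.006  -0.004   -0.092  +0.065  +0.009  +0.012


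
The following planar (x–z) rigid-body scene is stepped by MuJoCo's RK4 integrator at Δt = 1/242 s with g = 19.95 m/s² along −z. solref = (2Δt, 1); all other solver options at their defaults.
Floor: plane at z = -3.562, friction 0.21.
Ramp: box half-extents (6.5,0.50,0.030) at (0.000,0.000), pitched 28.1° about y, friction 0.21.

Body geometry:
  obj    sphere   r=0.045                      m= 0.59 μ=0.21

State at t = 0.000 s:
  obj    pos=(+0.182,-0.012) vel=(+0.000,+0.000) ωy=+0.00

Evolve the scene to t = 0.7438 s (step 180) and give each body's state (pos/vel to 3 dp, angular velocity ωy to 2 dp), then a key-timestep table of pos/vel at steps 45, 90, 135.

State at t = 0.7438 s:
  obj    pos=(+1.820,-0.887) vel=(+4.404,-2.352) ωy=+110.91

Key-timestep trajectory:
   step    t(s)  obj.x    obj.z    obj.vx   obj.vz 
     45  0.1860   +0.284  -0.067  +1.101  -0.588
     90  0.3719   +0.592  -0.231  +2.202  -1.176
    135  0.5579   +1.103  -0.504  +3.303  -1.764


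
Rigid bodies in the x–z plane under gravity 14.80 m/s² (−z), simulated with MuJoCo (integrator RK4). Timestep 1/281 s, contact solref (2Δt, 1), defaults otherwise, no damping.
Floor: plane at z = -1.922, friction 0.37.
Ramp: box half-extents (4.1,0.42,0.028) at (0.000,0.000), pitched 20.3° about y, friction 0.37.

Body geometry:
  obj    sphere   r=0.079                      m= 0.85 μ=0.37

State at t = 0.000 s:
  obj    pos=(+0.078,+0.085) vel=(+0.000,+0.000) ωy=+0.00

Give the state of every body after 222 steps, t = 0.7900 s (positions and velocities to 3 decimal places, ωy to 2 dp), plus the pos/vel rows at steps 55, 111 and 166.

State at t = 0.7900 s:
  obj    pos=(+1.152,-0.312) vel=(+2.718,-1.005) ωy=+36.67

Key-timestep trajectory:
   step    t(s)  obj.x    obj.z    obj.vx   obj.vz 
     55  0.1957   +0.144  +0.061  +0.673  -0.249
    111  0.3950   +0.346  -0.014  +1.359  -0.503
    166  0.5907   +0.678  -0.137  +2.032  -0.752


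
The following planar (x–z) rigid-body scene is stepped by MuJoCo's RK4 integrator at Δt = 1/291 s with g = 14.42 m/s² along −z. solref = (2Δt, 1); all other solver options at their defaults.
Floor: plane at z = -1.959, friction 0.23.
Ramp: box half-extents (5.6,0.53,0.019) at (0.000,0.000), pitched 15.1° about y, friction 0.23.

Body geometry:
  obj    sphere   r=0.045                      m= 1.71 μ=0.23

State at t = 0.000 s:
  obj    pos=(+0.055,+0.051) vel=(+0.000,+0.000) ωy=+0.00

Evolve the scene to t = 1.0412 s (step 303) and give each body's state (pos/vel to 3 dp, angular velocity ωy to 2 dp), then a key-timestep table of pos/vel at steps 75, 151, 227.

State at t = 1.0412 s:
  obj    pos=(+1.459,-0.328) vel=(+2.697,-0.728) ωy=+62.08

Key-timestep trajectory:
   step    t(s)  obj.x    obj.z    obj.vx   obj.vz 
     75  0.2577   +0.141  +0.028  +0.668  -0.180
    151  0.5189   +0.404  -0.043  +1.344  -0.363
    227  0.7801   +0.843  -0.161  +2.021  -0.545


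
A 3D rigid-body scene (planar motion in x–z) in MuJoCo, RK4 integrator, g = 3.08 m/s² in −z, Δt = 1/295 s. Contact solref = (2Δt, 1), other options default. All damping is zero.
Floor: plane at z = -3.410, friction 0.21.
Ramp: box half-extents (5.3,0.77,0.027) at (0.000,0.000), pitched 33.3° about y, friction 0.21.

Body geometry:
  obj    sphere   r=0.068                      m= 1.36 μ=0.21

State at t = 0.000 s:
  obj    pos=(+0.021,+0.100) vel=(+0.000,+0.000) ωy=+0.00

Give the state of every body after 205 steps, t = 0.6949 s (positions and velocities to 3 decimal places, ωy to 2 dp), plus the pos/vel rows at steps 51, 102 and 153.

State at t = 0.6949 s:
  obj    pos=(+0.265,-0.060) vel=(+0.702,-0.461) ωy=+12.34

Key-timestep trajectory:
   step    t(s)  obj.x    obj.z    obj.vx   obj.vz 
     51  0.1729   +0.036  +0.090  +0.175  -0.115
    102  0.3458   +0.081  +0.060  +0.349  -0.229
    153  0.5186   +0.157  +0.011  +0.524  -0.344


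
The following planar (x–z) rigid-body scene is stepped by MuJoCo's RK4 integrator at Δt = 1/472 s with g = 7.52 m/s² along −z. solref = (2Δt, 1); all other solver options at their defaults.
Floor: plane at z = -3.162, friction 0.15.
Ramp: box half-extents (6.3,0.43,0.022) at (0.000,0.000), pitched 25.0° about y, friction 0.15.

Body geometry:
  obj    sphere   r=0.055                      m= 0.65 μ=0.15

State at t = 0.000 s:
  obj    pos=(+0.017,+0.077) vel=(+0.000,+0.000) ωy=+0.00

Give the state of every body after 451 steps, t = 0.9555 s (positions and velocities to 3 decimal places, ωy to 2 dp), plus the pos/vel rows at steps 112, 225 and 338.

State at t = 0.9555 s:
  obj    pos=(+0.956,-0.361) vel=(+1.966,-0.917) ωy=+39.43

Key-timestep trajectory:
   step    t(s)  obj.x    obj.z    obj.vx   obj.vz 
    112  0.2373   +0.075  +0.050  +0.488  -0.228
    225  0.4767   +0.251  -0.032  +0.981  -0.457
    338  0.7161   +0.545  -0.169  +1.473  -0.687


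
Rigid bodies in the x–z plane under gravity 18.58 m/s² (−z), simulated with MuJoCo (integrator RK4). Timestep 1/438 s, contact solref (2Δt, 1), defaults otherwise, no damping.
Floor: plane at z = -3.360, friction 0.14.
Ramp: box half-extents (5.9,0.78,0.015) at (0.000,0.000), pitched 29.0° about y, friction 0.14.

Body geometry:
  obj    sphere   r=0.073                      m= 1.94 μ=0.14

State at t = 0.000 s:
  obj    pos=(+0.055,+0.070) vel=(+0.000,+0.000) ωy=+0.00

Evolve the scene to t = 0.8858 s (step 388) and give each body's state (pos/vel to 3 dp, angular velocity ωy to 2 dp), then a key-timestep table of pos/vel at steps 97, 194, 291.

State at t = 0.8858 s:
  obj    pos=(+2.366,-1.211) vel=(+5.215,-2.895) ωy=+68.97

Key-timestep trajectory:
   step    t(s)  obj.x    obj.z    obj.vx   obj.vz 
     97  0.2215   +0.200  -0.010  +1.306  -0.720
    194  0.4429   +0.633  -0.250  +2.611  -1.440
    291  0.6644   +1.355  -0.650  +3.913  -2.168


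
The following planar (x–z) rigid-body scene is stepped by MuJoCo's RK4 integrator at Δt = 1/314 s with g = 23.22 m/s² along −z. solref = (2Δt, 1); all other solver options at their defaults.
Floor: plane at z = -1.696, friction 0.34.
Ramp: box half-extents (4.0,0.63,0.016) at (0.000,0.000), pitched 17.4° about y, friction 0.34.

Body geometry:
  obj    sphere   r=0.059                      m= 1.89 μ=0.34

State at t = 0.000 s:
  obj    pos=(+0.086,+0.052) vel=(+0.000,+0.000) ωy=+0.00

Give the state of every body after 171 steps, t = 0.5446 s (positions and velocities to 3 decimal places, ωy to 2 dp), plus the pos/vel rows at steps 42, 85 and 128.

State at t = 0.5446 s:
  obj    pos=(+0.788,-0.168) vel=(+2.577,-0.808) ωy=+45.77

Key-timestep trajectory:
   step    t(s)  obj.x    obj.z    obj.vx   obj.vz 
     42  0.1338   +0.128  +0.038  +0.633  -0.198
     85  0.2707   +0.259  -0.003  +1.281  -0.402
    128  0.4076   +0.479  -0.072  +1.929  -0.605


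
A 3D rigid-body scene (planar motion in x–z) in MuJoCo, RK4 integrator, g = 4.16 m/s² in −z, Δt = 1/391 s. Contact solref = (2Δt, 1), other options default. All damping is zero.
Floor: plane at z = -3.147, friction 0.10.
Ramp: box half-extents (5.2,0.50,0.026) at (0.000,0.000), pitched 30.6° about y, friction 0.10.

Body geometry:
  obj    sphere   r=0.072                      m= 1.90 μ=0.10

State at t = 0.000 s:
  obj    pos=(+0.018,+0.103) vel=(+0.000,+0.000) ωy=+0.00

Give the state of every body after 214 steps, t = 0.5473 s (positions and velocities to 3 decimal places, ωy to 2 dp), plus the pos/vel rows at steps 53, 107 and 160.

State at t = 0.5473 s:
  obj    pos=(+0.245,-0.031) vel=(+0.830,-0.489) ωy=+6.79

Key-timestep trajectory:
   step    t(s)  obj.x    obj.z    obj.vx   obj.vz 
     53  0.1355   +0.032  +0.095  +0.203  -0.127
    107  0.2737   +0.075  +0.070  +0.417  -0.241
    160  0.4092   +0.145  +0.028  +0.620  -0.367


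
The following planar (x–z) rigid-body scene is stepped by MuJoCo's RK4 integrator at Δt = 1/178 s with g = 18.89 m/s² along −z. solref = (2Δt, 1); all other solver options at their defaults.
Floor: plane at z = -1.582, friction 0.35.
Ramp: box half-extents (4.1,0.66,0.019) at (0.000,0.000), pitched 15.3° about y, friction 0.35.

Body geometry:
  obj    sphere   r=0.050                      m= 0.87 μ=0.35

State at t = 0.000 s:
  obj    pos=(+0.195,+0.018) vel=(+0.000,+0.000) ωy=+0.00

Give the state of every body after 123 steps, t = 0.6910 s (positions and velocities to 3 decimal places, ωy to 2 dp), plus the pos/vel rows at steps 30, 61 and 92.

State at t = 0.6910 s:
  obj    pos=(+1.015,-0.206) vel=(+2.373,-0.649) ωy=+49.19

Key-timestep trajectory:
   step    t(s)  obj.x    obj.z    obj.vx   obj.vz 
     30  0.1685   +0.244  +0.005  +0.579  -0.158
     61  0.3427   +0.397  -0.037  +1.177  -0.322
     92  0.5169   +0.654  -0.107  +1.775  -0.486


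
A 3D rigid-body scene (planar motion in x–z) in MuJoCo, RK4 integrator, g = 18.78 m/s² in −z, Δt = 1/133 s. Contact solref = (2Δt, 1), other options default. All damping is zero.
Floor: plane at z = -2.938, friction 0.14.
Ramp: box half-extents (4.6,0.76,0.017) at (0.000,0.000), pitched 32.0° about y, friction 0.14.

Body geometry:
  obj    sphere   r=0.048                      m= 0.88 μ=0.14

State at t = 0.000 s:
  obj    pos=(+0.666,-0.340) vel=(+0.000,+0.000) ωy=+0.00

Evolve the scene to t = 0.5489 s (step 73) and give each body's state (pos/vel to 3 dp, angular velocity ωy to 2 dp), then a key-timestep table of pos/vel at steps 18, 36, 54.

State at t = 0.5489 s:
  obj    pos=(+1.653,-0.956) vel=(+3.604,-2.224) ωy=+63.82

Key-timestep trajectory:
   step    t(s)  obj.x    obj.z    obj.vx   obj.vz 
     18  0.1353   +0.726  -0.377  +0.893  -0.538
     36  0.2707   +0.906  -0.490  +1.775  -1.102
     54  0.4060   +1.206  -0.677  +2.661  -1.658
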